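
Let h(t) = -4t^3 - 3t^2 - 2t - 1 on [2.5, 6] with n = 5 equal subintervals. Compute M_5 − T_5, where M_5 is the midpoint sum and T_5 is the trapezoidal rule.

M_5 = -1482.845.
T_5 = -1505.9975.
M_5 − T_5 = 23.1525.

23.1525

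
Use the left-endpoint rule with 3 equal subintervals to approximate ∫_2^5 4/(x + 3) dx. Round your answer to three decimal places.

2.038

Δx = (5 − 2)/3 = 1.
Left endpoints: 2, 3, 4.
f(2) = 0.8, f(3) = 2/3, f(4) = 4/7.
Sum = Δx · [f(2) + f(3) + f(4)].
Sum ≈ 2.038.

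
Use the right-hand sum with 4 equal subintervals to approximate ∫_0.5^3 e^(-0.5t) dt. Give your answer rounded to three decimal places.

0.947

Δt = (3 − 0.5)/4 = 0.625.
Right endpoints: 1.125, 1.75, 2.375, 3.
f(1.125) ≈ 0.570, f(1.75) ≈ 0.417, f(2.375) ≈ 0.305, f(3) ≈ 0.223.
Sum = Δt · [f(1.125) + f(1.75) + f(2.375) + f(3)].
Sum ≈ 0.947.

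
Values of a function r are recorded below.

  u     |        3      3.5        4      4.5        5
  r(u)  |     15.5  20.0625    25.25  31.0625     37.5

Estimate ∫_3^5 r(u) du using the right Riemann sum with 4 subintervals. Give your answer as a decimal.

56.9375

Δu = 0.5.
Sum = 0.5·[20.0625 + 25.25 + 31.0625 + 37.5] = 56.9375.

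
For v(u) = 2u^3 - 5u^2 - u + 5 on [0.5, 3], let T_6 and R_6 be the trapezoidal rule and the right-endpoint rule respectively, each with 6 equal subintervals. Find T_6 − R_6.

T_6 ≈ 4.19994213.
R_6 ≈ 5.76244213.
T_6 − R_6 = -1.5625.

-1.5625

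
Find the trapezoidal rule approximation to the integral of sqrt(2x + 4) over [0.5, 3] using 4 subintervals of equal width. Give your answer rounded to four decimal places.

6.8099

Δx = (3 − 0.5)/4 = 0.625.
f(0.5) ≈ 2.2361, f(1.125) ≈ 2.5000, f(1.75) ≈ 2.7386, f(2.375) ≈ 2.9580, f(3) ≈ 3.1623.
T_4 = (Δx/2)·[f(x_0) + 2f(x_1) + 2f(x_2) + 2f(x_3) + f(x_4)].
Sum ≈ 6.8099.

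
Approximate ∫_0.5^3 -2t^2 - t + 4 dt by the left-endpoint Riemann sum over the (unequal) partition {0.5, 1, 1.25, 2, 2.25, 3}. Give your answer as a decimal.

Subinterval widths: 0.5, 0.25, 0.75, 0.25, 0.75.
Left endpoints: 0.5, 1, 1.25, 2, 2.25.
f(0.5) = 3, f(1) = 1, f(1.25) = -0.375, f(2) = -6, f(2.25) = -8.375.
Sum = Σ Δt_i · f(t_i).
Sum = -6.3125.

-6.3125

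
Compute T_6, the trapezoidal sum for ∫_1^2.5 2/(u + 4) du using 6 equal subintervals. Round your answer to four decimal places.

0.5249

Δu = (2.5 − 1)/6 = 0.25.
f(1) = 0.4, f(1.25) = 8/21, f(1.5) = 4/11, f(1.75) = 8/23, f(2) = 1/3, f(2.25) = 0.32, f(2.5) = 4/13.
T_6 = (Δu/2)·[f(u_0) + 2f(u_1) + ... + 2f(u_{5}) + f(u_6)].
Sum ≈ 0.5249.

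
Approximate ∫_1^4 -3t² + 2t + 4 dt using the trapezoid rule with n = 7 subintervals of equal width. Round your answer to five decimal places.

Δt = (4 − 1)/7 = 3/7.
f(1) = 3, f(10/7) = 36/49, f(13/7) = -129/49, f(16/7) = -348/49, f(19/7) = -621/49, f(22/7) = -948/49, f(25/7) = -1329/49, f(4) = -36.
T_7 = (Δt/2)·[f(t_0) + 2f(t_1) + ... + 2f(t_{6}) + f(t_7)].
Sum ≈ -36.27551.

-36.27551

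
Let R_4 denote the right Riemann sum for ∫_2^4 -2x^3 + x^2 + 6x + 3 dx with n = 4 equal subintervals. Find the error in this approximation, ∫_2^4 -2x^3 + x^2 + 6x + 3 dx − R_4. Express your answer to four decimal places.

23.4167

Exact integral: ∫_2^4 f(x) dx ≈ -59.333333.
R_4 = -82.75.
Error ≈ -59.333333 − (-82.75) ≈ 23.4167.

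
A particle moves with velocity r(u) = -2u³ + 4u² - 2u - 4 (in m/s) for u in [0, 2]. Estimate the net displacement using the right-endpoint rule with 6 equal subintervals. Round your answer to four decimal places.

-10.0741

Δu = (2 − 0)/6 = 1/3.
Right endpoints: 1/3, 2/3, 1, 4/3, 5/3, 2.
r(1/3) = -116/27, r(2/3) = -112/27, r(1) = -4, r(4/3) = -116/27, r(5/3) = -148/27, r(2) = -8.
Sum = Δu · [r(1/3) + r(2/3) + r(1) + ...].
Sum ≈ -10.0741.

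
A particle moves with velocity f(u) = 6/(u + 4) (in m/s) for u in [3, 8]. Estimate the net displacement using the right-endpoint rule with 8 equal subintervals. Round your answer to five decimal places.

Δu = (8 − 3)/8 = 0.625.
Right endpoints: 3.625, 4.25, 4.875, 5.5, 6.125, 6.75, 7.375, 8.
f(3.625) = 48/61, f(4.25) = 8/11, f(4.875) = 48/71, f(5.5) = 12/19, f(6.125) = 16/27, f(6.75) = 24/43, f(7.375) = 48/91, f(8) = 0.5.
Sum = Δu · [f(3.625) + f(4.25) + f(4.875) + ...].
Sum ≈ 3.12500.

3.12500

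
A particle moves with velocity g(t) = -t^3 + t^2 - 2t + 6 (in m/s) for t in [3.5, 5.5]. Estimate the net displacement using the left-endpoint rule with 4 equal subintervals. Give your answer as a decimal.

-129.75

Δt = (5.5 − 3.5)/4 = 0.5.
Left endpoints: 3.5, 4, 4.5, 5.
g(3.5) = -31.625, g(4) = -50, g(4.5) = -73.875, g(5) = -104.
Sum = Δt · [g(3.5) + g(4) + g(4.5) + g(5)].
Sum = -129.75.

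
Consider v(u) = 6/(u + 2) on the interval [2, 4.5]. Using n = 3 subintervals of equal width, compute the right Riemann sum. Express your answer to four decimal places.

Δu = (4.5 − 2)/3 = 5/6.
Right endpoints: 17/6, 11/3, 4.5.
v(17/6) = 36/29, v(11/3) = 18/17, v(4.5) = 12/13.
Sum = Δu · [v(17/6) + v(11/3) + v(4.5)].
Sum ≈ 2.6861.

2.6861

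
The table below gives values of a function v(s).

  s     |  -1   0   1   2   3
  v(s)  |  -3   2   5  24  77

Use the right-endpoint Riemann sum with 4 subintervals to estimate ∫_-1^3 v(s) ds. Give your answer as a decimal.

Δs = 1.
Sum = 1·[2 + 5 + 24 + 77] = 108.

108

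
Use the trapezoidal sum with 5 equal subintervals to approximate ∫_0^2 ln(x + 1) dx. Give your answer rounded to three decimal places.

1.287

Δx = (2 − 0)/5 = 0.4.
f(0) ≈ 0.000, f(0.4) ≈ 0.336, f(0.8) ≈ 0.588, f(1.2) ≈ 0.788, f(1.6) ≈ 0.956, f(2) ≈ 1.099.
T_5 = (Δx/2)·[f(x_0) + 2f(x_1) + ... + 2f(x_{4}) + f(x_5)].
Sum ≈ 1.287.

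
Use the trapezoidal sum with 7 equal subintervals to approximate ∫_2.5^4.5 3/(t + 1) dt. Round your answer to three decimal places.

Δt = (4.5 − 2.5)/7 = 2/7.
f(2.5) = 6/7, f(39/14) = 42/53, f(43/14) = 14/19, f(47/14) = 42/61, f(51/14) = 42/65, f(55/14) = 14/23, f(59/14) = 42/73, f(4.5) = 6/11.
T_7 = (Δt/2)·[f(t_0) + 2f(t_1) + ... + 2f(t_{6}) + f(t_7)].
Sum ≈ 1.357.

1.357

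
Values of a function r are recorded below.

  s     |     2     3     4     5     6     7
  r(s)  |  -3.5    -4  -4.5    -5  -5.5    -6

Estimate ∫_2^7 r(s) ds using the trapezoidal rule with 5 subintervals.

-23.75

Δs = 1.
T_5 = (1/2)·[(-3.5) + 2·(-4) + 2·(-4.5) + 2·(-5) + 2·(-5.5) + (-6)] = -23.75.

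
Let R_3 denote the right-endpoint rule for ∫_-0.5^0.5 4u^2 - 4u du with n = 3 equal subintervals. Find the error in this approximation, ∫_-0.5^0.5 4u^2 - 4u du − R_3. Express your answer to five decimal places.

Exact integral: ∫_-0.5^0.5 f(u) du ≈ 0.3333333.
R_3 ≈ -0.2592593.
Error ≈ 0.3333333 − (-0.2592593) ≈ 0.59259.

0.59259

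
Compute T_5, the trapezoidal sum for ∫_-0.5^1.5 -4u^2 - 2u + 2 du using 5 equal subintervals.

Δu = (1.5 − (-0.5))/5 = 0.4.
f(-0.5) = 2, f(-0.1) = 2.16, f(0.3) = 1.04, f(0.7) = -1.36, f(1.1) = -5.04, f(1.5) = -10.
T_5 = (Δu/2)·[f(u_0) + 2f(u_1) + ... + 2f(u_{4}) + f(u_5)].
Sum = -2.88.

-2.88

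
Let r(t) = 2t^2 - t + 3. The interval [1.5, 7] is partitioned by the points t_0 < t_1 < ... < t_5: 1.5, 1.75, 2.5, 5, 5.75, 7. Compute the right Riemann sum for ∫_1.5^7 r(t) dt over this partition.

296.625

Subinterval widths: 0.25, 0.75, 2.5, 0.75, 1.25.
Right endpoints: 1.75, 2.5, 5, 5.75, 7.
r(1.75) = 7.375, r(2.5) = 13, r(5) = 48, r(5.75) = 63.375, r(7) = 94.
Sum = Σ Δt_i · r(t_i).
Sum = 296.625.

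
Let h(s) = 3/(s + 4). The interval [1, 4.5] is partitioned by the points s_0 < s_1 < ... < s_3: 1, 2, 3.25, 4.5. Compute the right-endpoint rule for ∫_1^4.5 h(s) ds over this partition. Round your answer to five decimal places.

1.45842

Subinterval widths: 1, 1.25, 1.25.
Right endpoints: 2, 3.25, 4.5.
h(2) = 0.5, h(3.25) = 12/29, h(4.5) = 6/17.
Sum = Σ Δs_i · h(s_i).
Sum ≈ 1.45842.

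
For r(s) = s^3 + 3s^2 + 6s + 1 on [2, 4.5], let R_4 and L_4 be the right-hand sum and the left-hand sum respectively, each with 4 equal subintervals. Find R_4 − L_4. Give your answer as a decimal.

91.796875

R_4 ≈ 280.864258.
L_4 ≈ 189.067383.
R_4 − L_4 = 91.796875.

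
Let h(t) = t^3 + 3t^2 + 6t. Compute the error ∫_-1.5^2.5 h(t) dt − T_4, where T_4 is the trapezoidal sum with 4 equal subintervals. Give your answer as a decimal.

Exact integral: ∫_-1.5^2.5 h(t) dt = 39.5.
T_4 = 42.5.
Error = 39.5 − 42.5 = -3.

-3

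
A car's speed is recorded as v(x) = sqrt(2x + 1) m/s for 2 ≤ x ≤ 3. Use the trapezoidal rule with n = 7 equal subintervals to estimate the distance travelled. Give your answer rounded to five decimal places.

Δx = (3 − 2)/7 = 1/7.
v(2) ≈ 2.23607, v(15/7) ≈ 2.29907, v(16/7) ≈ 2.36039, v(17/7) ≈ 2.42015, v(18/7) ≈ 2.47848, v(19/7) ≈ 2.53546, v(20/7) ≈ 2.59119, v(3) ≈ 2.64575.
T_7 = (Δx/2)·[v(x_0) + 2v(x_1) + ... + 2v(x_{6}) + v(x_7)].
Sum ≈ 2.44652.

2.44652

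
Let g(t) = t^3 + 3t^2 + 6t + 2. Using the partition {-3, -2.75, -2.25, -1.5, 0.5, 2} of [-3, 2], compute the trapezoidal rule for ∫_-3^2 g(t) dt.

Subinterval widths: 0.25, 0.5, 0.75, 2, 1.5.
g(-3) = -16, g(-2.75) = -12.609375, g(-2.25) = -7.703125, g(-1.5) = -3.625, g(0.5) = 5.875, g(2) = 34.
On each subinterval the trapezoid contributes (Δt_i/2)·[g(t_{i-1}) + g(t_i)].
Sum = 19.25390625.

19.25390625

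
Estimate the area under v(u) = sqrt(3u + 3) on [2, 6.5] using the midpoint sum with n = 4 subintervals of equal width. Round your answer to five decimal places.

17.72670

Δu = (6.5 − 2)/4 = 1.125.
Midpoints: 2.5625, 3.6875, 4.8125, 5.9375.
v(2.5625) ≈ 3.26917, v(3.6875) ≈ 3.75000, v(4.8125) ≈ 4.17582, v(5.9375) ≈ 4.56207.
Sum = Δu · [v(2.5625) + v(3.6875) + v(4.8125) + v(5.9375)].
Sum ≈ 17.72670.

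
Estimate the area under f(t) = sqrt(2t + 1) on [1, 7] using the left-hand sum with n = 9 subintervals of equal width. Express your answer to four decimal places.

16.9075

Δt = (7 − 1)/9 = 2/3.
Left endpoints: 1, 5/3, 7/3, 3, 11/3, 13/3, 5, 17/3, 19/3.
f(1) ≈ 1.7321, f(5/3) ≈ 2.0817, f(7/3) ≈ 2.3805, f(3) ≈ 2.6458, f(11/3) ≈ 2.8868, f(13/3) ≈ 3.1091, f(5) ≈ 3.3166, f(17/3) ≈ 3.5119, f(19/3) ≈ 3.6968.
Sum = Δt · [f(1) + f(5/3) + f(7/3) + ...].
Sum ≈ 16.9075.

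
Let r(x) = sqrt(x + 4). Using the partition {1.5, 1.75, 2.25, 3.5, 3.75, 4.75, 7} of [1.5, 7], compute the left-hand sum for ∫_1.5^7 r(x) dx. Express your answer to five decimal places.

Subinterval widths: 0.25, 0.5, 1.25, 0.25, 1, 2.25.
Left endpoints: 1.5, 1.75, 2.25, 3.5, 3.75, 4.75.
r(1.5) ≈ 2.34521, r(1.75) ≈ 2.39792, r(2.25) ≈ 2.50000, r(3.5) ≈ 2.73861, r(3.75) ≈ 2.78388, r(4.75) ≈ 2.95804.
Sum = Σ Δx_i · r(x_i).
Sum ≈ 15.03438.

15.03438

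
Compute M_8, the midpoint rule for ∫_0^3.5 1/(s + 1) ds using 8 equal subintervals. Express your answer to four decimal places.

1.4967

Δs = (3.5 − 0)/8 = 0.4375.
Midpoints: 0.21875, 0.65625, 1.09375, 1.53125, 1.96875, 2.40625, 2.84375, 3.28125.
f(0.21875) = 32/39, f(0.65625) = 32/53, f(1.09375) = 32/67, f(1.53125) = 32/81, f(1.96875) = 32/95, f(2.40625) = 32/109, f(2.84375) = 32/123, f(3.28125) = 32/137.
Sum = Δs · [f(0.21875) + f(0.65625) + f(1.09375) + ...].
Sum ≈ 1.4967.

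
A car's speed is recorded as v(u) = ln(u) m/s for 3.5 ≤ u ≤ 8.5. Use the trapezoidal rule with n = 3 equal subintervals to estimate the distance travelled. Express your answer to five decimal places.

8.76742

Δu = (8.5 − 3.5)/3 = 5/3.
v(3.5) ≈ 1.25276, v(31/6) ≈ 1.64223, v(41/6) ≈ 1.92181, v(8.5) ≈ 2.14007.
T_3 = (Δu/2)·[v(u_0) + 2v(u_1) + 2v(u_2) + v(u_3)].
Sum ≈ 8.76742.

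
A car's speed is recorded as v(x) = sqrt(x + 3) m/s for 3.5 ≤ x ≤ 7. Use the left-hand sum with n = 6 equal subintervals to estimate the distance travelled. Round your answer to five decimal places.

Δx = (7 − 3.5)/6 = 7/12.
Left endpoints: 3.5, 49/12, 14/3, 5.25, 35/6, 77/12.
v(3.5) ≈ 2.54951, v(49/12) ≈ 2.66145, v(14/3) ≈ 2.76887, v(5.25) ≈ 2.87228, v(35/6) ≈ 2.97209, v(77/12) ≈ 3.06866.
Sum = Δx · [v(3.5) + v(49/12) + v(14/3) + ...].
Sum ≈ 9.85417.

9.85417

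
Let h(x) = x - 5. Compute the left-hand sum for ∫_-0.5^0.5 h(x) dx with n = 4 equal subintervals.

-5.125

Δx = (0.5 − (-0.5))/4 = 0.25.
Left endpoints: -0.5, -0.25, 0, 0.25.
h(-0.5) = -5.5, h(-0.25) = -5.25, h(0) = -5, h(0.25) = -4.75.
Sum = Δx · [h(-0.5) + h(-0.25) + h(0) + h(0.25)].
Sum = -5.125.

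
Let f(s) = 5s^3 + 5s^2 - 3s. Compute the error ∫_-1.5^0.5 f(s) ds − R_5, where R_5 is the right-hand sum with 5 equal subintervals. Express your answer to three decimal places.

-0.167

Exact integral: ∫_-1.5^0.5 f(s) ds ≈ 2.58333.
R_5 = 2.75.
Error ≈ 2.58333 − 2.75 ≈ -0.167.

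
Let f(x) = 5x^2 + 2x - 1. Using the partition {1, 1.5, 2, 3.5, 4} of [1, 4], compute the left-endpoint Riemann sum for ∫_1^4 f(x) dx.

77.75

Subinterval widths: 0.5, 0.5, 1.5, 0.5.
Left endpoints: 1, 1.5, 2, 3.5.
f(1) = 6, f(1.5) = 13.25, f(2) = 23, f(3.5) = 67.25.
Sum = Σ Δx_i · f(x_i).
Sum = 77.75.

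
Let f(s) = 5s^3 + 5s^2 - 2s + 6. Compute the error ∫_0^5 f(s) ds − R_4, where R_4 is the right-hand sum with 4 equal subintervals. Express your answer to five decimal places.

Exact integral: ∫_0^5 f(s) ds ≈ 994.5833333.
R_4 = 1512.421875.
Error ≈ 994.5833333 − 1512.421875 ≈ -517.83854.

-517.83854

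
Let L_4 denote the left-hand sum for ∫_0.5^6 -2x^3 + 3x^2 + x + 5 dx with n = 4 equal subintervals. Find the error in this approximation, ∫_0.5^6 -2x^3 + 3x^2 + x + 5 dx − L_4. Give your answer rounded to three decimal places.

-190.717

Exact integral: ∫_0.5^6 f(x) dx = -386.71875.
L_4 ≈ -196.00195.
Error ≈ -386.71875 − (-196.00195) ≈ -190.717.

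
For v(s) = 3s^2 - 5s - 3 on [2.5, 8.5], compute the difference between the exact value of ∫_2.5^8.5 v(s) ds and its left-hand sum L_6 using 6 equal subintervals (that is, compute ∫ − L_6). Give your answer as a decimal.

Exact integral: ∫_2.5^8.5 v(s) ds = 415.5.
L_6 = 334.5.
Error = 415.5 − 334.5 = 81.

81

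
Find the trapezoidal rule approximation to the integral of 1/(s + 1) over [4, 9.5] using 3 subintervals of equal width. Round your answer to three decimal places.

0.750

Δs = (9.5 − 4)/3 = 11/6.
f(4) = 0.2, f(35/6) = 6/41, f(23/3) = 3/26, f(9.5) = 2/21.
T_3 = (Δs/2)·[f(s_0) + 2f(s_1) + 2f(s_2) + f(s_3)].
Sum ≈ 0.750.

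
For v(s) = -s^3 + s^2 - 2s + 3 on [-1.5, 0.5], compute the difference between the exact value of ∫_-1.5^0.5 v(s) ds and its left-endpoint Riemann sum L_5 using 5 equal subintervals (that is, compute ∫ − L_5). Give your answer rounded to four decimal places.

Exact integral: ∫_-1.5^0.5 v(s) ds ≈ 10.416667.
L_5 = 12.45.
Error ≈ 10.416667 − 12.45 ≈ -2.0333.

-2.0333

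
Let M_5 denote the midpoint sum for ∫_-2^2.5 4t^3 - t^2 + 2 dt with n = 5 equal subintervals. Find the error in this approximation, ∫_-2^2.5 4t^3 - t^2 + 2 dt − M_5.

0.6075

Exact integral: ∫_-2^2.5 f(t) dt = 24.1875.
M_5 = 23.58.
Error = 24.1875 − 23.58 = 0.6075.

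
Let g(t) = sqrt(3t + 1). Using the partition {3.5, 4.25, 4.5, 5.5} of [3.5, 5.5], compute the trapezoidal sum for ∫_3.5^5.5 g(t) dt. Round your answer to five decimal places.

7.59732

Subinterval widths: 0.75, 0.25, 1.
g(3.5) ≈ 3.39116, g(4.25) ≈ 3.70810, g(4.5) ≈ 3.80789, g(5.5) ≈ 4.18330.
On each subinterval the trapezoid contributes (Δt_i/2)·[g(t_{i-1}) + g(t_i)].
Sum ≈ 7.59732.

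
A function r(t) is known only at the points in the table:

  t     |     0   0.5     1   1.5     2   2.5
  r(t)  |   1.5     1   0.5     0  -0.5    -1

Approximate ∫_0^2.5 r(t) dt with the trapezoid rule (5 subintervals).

Δt = 0.5.
T_5 = (0.5/2)·[1.5 + 2·1 + 2·0.5 + 2·0 + 2·(-0.5) + (-1)] = 0.625.

0.625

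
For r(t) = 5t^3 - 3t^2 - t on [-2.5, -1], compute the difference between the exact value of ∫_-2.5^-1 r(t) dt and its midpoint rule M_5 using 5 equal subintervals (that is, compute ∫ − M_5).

-0.3290625

Exact integral: ∫_-2.5^-1 r(t) dt = -59.578125.
M_5 = -59.2490625.
Error = -59.578125 − (-59.2490625) = -0.3290625.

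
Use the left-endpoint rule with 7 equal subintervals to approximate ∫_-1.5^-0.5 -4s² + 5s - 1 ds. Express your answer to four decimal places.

Δs = (-0.5 − (-1.5))/7 = 1/7.
Left endpoints: -1.5, -19/14, -17/14, -15/14, -13/14, -11/14, -9/14.
f(-1.5) = -17.5, f(-19/14) = -1485/98, f(-17/14) = -1271/98, f(-15/14) = -1073/98, f(-13/14) = -891/98, f(-11/14) = -725/98, f(-9/14) = -575/98.
Sum = Δs · [f(-1.5) + f(-19/14) + f(-17/14) + ...].
Sum ≈ -11.2755.

-11.2755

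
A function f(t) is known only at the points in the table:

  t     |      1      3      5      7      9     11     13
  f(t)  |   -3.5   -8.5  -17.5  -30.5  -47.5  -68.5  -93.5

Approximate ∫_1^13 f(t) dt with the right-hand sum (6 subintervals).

-532

Δt = 2.
Sum = 2·[(-8.5) + (-17.5) + (-30.5) + (-47.5) + (-68.5) + (-93.5)] = -532.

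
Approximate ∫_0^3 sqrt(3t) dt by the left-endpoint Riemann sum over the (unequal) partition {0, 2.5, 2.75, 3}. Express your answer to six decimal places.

Subinterval widths: 2.5, 0.25, 0.25.
Left endpoints: 0, 2.5, 2.75.
f(0) ≈ 0.000000, f(2.5) ≈ 2.738613, f(2.75) ≈ 2.872281.
Sum = Σ Δt_i · f(t_i).
Sum ≈ 1.402724.

1.402724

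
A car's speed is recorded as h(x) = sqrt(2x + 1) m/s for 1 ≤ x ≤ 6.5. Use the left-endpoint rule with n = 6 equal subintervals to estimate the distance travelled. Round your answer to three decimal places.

Δx = (6.5 − 1)/6 = 11/12.
Left endpoints: 1, 23/12, 17/6, 3.75, 14/3, 67/12.
h(1) ≈ 1.732, h(23/12) ≈ 2.198, h(17/6) ≈ 2.582, h(3.75) ≈ 2.915, h(14/3) ≈ 3.215, h(67/12) ≈ 3.488.
Sum = Δx · [h(1) + h(23/12) + h(17/6) + ...].
Sum ≈ 14.786.

14.786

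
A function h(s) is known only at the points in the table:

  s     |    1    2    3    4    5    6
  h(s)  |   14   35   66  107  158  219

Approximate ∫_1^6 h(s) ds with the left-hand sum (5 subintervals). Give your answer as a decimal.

380

Δs = 1.
Sum = 1·[14 + 35 + 66 + 107 + 158] = 380.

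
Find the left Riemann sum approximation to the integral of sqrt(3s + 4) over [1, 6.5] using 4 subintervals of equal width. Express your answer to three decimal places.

19.646

Δs = (6.5 − 1)/4 = 1.375.
Left endpoints: 1, 2.375, 3.75, 5.125.
f(1) ≈ 2.646, f(2.375) ≈ 3.335, f(3.75) ≈ 3.905, f(5.125) ≈ 4.402.
Sum = Δs · [f(1) + f(2.375) + f(3.75) + f(5.125)].
Sum ≈ 19.646.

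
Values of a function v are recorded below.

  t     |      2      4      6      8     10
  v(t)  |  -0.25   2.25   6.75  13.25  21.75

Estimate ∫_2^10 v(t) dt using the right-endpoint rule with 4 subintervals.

88

Δt = 2.
Sum = 2·[2.25 + 6.75 + 13.25 + 21.75] = 88.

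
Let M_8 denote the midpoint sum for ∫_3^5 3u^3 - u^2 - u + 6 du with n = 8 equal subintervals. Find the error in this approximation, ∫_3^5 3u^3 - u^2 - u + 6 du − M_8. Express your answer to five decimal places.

Exact integral: ∫_3^5 f(u) du ≈ 379.3333333.
M_8 = 378.96875.
Error ≈ 379.3333333 − 378.96875 ≈ 0.36458.

0.36458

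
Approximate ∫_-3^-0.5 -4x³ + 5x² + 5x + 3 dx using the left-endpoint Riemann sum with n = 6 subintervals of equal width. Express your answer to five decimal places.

Δx = (-0.5 − (-3))/6 = 5/12.
Left endpoints: -3, -31/12, -13/6, -1.75, -4/3, -11/12.
f(-3) = 141, f(-31/12) = 19961/216, f(-13/6) = 6083/108, f(-1.75) = 31, f(-4/3) = 397/27, f(-11/12) = 1231/216.
Sum = Δx · [f(-3) + f(-31/12) + f(-13/6) + ...].
Sum ≈ 142.14120.

142.14120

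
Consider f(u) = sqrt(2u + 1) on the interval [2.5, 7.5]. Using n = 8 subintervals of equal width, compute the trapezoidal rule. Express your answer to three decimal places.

16.429

Δu = (7.5 − 2.5)/8 = 0.625.
f(2.5) ≈ 2.449, f(3.125) ≈ 2.693, f(3.75) ≈ 2.915, f(4.375) ≈ 3.122, f(5) ≈ 3.317, f(5.625) ≈ 3.500, f(6.25) ≈ 3.674, f(6.875) ≈ 3.841, f(7.5) ≈ 4.000.
T_8 = (Δu/2)·[f(u_0) + 2f(u_1) + ... + 2f(u_{7}) + f(u_8)].
Sum ≈ 16.429.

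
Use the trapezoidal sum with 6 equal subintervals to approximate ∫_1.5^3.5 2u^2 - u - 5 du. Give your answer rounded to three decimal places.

Δu = (3.5 − 1.5)/6 = 1/3.
f(1.5) = -2, f(11/6) = -1/9, f(13/6) = 20/9, f(2.5) = 5, f(17/6) = 74/9, f(19/6) = 107/9, f(3.5) = 16.
T_6 = (Δu/2)·[f(u_0) + 2f(u_1) + ... + 2f(u_{5}) + f(u_6)].
Sum ≈ 11.407.

11.407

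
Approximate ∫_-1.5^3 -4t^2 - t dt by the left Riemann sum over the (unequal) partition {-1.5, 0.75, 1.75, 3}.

-37.375

Subinterval widths: 2.25, 1, 1.25.
Left endpoints: -1.5, 0.75, 1.75.
f(-1.5) = -7.5, f(0.75) = -3, f(1.75) = -14.
Sum = Σ Δt_i · f(t_i).
Sum = -37.375.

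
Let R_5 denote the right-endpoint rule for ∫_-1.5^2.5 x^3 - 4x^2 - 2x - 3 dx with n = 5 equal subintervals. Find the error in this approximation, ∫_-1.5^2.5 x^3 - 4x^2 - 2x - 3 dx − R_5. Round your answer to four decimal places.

Exact integral: ∫_-1.5^2.5 f(x) dx ≈ -32.833333.
R_5 = -35.9.
Error ≈ -32.833333 − (-35.9) ≈ 3.0667.

3.0667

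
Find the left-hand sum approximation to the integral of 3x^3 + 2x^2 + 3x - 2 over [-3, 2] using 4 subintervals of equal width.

Δx = (2 − (-3))/4 = 1.25.
Left endpoints: -3, -1.75, -0.5, 0.75.
f(-3) = -74, f(-1.75) = -17.203125, f(-0.5) = -3.375, f(0.75) = 2.640625.
Sum = Δx · [f(-3) + f(-1.75) + f(-0.5) + f(0.75)].
Sum = -114.921875.

-114.921875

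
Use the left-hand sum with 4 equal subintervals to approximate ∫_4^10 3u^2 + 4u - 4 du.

879.75

Δu = (10 − 4)/4 = 1.5.
Left endpoints: 4, 5.5, 7, 8.5.
f(4) = 60, f(5.5) = 108.75, f(7) = 171, f(8.5) = 246.75.
Sum = Δu · [f(4) + f(5.5) + f(7) + f(8.5)].
Sum = 879.75.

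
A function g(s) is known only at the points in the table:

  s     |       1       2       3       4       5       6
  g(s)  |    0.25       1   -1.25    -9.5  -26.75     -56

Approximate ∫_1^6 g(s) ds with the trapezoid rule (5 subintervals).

Δs = 1.
T_5 = (1/2)·[0.25 + 2·1 + 2·(-1.25) + 2·(-9.5) + 2·(-26.75) + (-56)] = -64.375.

-64.375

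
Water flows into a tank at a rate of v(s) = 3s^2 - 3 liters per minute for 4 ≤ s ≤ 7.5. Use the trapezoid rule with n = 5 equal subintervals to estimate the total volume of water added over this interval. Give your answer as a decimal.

348.2325

Δs = (7.5 − 4)/5 = 0.7.
v(4) = 45, v(4.7) = 63.27, v(5.4) = 84.48, v(6.1) = 108.63, v(6.8) = 135.72, v(7.5) = 165.75.
T_5 = (Δs/2)·[v(s_0) + 2v(s_1) + ... + 2v(s_{4}) + v(s_5)].
Sum = 348.2325.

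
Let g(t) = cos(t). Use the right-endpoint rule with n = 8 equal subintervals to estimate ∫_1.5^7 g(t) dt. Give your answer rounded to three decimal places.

-0.092

Δt = (7 − 1.5)/8 = 0.6875.
Right endpoints: 2.1875, 2.875, 3.5625, 4.25, 4.9375, 5.625, 6.3125, 7.
g(2.1875) ≈ -0.578, g(2.875) ≈ -0.965, g(3.5625) ≈ -0.913, g(4.25) ≈ -0.446, g(4.9375) ≈ 0.223, g(5.625) ≈ 0.791, g(6.3125) ≈ 1.000, g(7) ≈ 0.754.
Sum = Δt · [g(2.1875) + g(2.875) + g(3.5625) + ...].
Sum ≈ -0.092.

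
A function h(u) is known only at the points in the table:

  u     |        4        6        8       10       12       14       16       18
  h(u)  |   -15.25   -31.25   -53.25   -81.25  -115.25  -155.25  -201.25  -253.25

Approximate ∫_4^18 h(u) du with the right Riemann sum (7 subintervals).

-1781.5

Δu = 2.
Sum = 2·[(-31.25) + (-53.25) + (-81.25) + (-115.25) + (-155.25) + (-201.25) + (-253.25)] = -1781.5.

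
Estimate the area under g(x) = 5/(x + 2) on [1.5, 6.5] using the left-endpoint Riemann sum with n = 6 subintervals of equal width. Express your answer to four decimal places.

4.8061

Δx = (6.5 − 1.5)/6 = 5/6.
Left endpoints: 1.5, 7/3, 19/6, 4, 29/6, 17/3.
g(1.5) = 10/7, g(7/3) = 15/13, g(19/6) = 30/31, g(4) = 5/6, g(29/6) = 30/41, g(17/3) = 15/23.
Sum = Δx · [g(1.5) + g(7/3) + g(19/6) + ...].
Sum ≈ 4.8061.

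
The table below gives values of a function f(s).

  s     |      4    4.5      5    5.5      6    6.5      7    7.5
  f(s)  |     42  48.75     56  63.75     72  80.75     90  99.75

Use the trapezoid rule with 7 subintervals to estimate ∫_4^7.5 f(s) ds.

241.0625

Δs = 0.5.
T_7 = (0.5/2)·[42 + 2·48.75 + 2·56 + 2·63.75 + 2·72 + 2·80.75 + 2·90 + 99.75] = 241.0625.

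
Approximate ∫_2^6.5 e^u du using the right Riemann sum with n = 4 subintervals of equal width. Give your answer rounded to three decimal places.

1095.690

Δu = (6.5 − 2)/4 = 1.125.
Right endpoints: 3.125, 4.25, 5.375, 6.5.
f(3.125) ≈ 22.760, f(4.25) ≈ 70.105, f(5.375) ≈ 215.940, f(6.5) ≈ 665.142.
Sum = Δu · [f(3.125) + f(4.25) + f(5.375) + f(6.5)].
Sum ≈ 1095.690.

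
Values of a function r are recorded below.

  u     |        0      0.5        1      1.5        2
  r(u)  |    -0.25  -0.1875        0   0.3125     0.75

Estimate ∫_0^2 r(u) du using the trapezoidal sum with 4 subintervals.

Δu = 0.5.
T_4 = (0.5/2)·[(-0.25) + 2·(-0.1875) + 2·0 + 2·0.3125 + 0.75] = 0.1875.

0.1875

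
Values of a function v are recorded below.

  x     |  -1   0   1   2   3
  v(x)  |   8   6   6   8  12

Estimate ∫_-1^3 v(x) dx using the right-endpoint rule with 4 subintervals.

32

Δx = 1.
Sum = 1·[6 + 6 + 8 + 12] = 32.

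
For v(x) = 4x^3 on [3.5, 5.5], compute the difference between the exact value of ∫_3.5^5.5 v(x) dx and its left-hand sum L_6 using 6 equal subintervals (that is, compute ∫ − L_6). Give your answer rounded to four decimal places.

80.3333

Exact integral: ∫_3.5^5.5 v(x) dx = 765.
L_6 ≈ 684.666667.
Error ≈ 765 − 684.666667 ≈ 80.3333.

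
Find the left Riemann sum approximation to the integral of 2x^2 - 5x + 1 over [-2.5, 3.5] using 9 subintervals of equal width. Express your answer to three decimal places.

36.889

Δx = (3.5 − (-2.5))/9 = 2/3.
Left endpoints: -2.5, -11/6, -7/6, -0.5, 1/6, 5/6, 1.5, 13/6, 17/6.
f(-2.5) = 26, f(-11/6) = 152/9, f(-7/6) = 86/9, f(-0.5) = 4, f(1/6) = 2/9, f(5/6) = -16/9, f(1.5) = -2, f(13/6) = -4/9, f(17/6) = 26/9.
Sum = Δx · [f(-2.5) + f(-11/6) + f(-7/6) + ...].
Sum ≈ 36.889.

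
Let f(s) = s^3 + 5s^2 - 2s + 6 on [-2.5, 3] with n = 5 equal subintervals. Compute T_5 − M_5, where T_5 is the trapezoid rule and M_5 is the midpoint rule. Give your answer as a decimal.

9.5665625

T_5 = 118.15375.
M_5 = 108.5871875.
T_5 − M_5 = 9.5665625.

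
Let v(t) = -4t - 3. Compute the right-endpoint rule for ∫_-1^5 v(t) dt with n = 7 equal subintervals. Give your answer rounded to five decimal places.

-76.28571

Δt = (5 − (-1))/7 = 6/7.
Right endpoints: -1/7, 5/7, 11/7, 17/7, 23/7, 29/7, 5.
v(-1/7) = -17/7, v(5/7) = -41/7, v(11/7) = -65/7, v(17/7) = -89/7, v(23/7) = -113/7, v(29/7) = -137/7, v(5) = -23.
Sum = Δt · [v(-1/7) + v(5/7) + v(11/7) + ...].
Sum ≈ -76.28571.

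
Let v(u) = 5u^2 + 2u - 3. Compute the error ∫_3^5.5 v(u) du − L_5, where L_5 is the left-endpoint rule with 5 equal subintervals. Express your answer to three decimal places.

Exact integral: ∫_3^5.5 v(u) du ≈ 246.04167.
L_5 = 218.75.
Error ≈ 246.04167 − 218.75 ≈ 27.292.

27.292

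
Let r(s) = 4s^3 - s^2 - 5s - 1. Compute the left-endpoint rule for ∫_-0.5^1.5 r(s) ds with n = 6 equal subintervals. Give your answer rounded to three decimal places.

Δs = (1.5 − (-0.5))/6 = 1/3.
Left endpoints: -0.5, -1/6, 1/6, 0.5, 5/6, 7/6.
r(-0.5) = 0.75, r(-1/6) = -23/108, r(1/6) = -199/108, r(0.5) = -3.25, r(5/6) = -383/108, r(7/6) = -199/108.
Sum = Δs · [r(-0.5) + r(-1/6) + r(1/6) + ...].
Sum ≈ -3.315.

-3.315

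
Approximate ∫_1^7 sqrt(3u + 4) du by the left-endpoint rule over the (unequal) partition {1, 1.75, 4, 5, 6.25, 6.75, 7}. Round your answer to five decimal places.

21.89200

Subinterval widths: 0.75, 2.25, 1, 1.25, 0.5, 0.25.
Left endpoints: 1, 1.75, 4, 5, 6.25, 6.75.
f(1) ≈ 2.64575, f(1.75) ≈ 3.04138, f(4) ≈ 4.00000, f(5) ≈ 4.35890, f(6.25) ≈ 4.76970, f(6.75) ≈ 4.92443.
Sum = Σ Δu_i · f(u_i).
Sum ≈ 21.89200.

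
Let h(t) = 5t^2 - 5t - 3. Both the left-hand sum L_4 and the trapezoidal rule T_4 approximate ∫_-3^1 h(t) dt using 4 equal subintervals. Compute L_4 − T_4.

30

L_4 = 88.
T_4 = 58.
L_4 − T_4 = 30.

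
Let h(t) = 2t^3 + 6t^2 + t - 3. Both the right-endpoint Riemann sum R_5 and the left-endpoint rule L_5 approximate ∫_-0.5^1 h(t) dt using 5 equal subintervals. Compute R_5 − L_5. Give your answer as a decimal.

R_5 = 0.
L_5 = -2.475.
R_5 − L_5 = 2.475.

2.475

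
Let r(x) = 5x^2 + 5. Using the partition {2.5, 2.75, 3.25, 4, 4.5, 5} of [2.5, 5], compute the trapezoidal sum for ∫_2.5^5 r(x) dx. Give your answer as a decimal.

Subinterval widths: 0.25, 0.5, 0.75, 0.5, 0.5.
r(2.5) = 36.25, r(2.75) = 42.8125, r(3.25) = 57.8125, r(4) = 85, r(4.5) = 106.25, r(5) = 130.
On each subinterval the trapezoid contributes (Δx_i/2)·[r(x_{i-1}) + r(x_i)].
Sum = 195.46875.

195.46875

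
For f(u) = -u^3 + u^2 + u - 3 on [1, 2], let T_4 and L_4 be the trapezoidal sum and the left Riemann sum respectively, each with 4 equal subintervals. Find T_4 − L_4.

T_4 = -2.953125.
L_4 = -2.578125.
T_4 − L_4 = -0.375.

-0.375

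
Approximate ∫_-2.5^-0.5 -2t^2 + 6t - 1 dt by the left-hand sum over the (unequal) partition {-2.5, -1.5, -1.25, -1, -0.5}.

-39.53125

Subinterval widths: 1, 0.25, 0.25, 0.5.
Left endpoints: -2.5, -1.5, -1.25, -1.
f(-2.5) = -28.5, f(-1.5) = -14.5, f(-1.25) = -11.625, f(-1) = -9.
Sum = Σ Δt_i · f(t_i).
Sum = -39.53125.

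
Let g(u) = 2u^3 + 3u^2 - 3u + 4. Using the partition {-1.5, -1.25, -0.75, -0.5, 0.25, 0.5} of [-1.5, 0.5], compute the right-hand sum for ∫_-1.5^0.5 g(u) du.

10.65625

Subinterval widths: 0.25, 0.5, 0.25, 0.75, 0.25.
Right endpoints: -1.25, -0.75, -0.5, 0.25, 0.5.
g(-1.25) = 8.53125, g(-0.75) = 7.09375, g(-0.5) = 6, g(0.25) = 3.46875, g(0.5) = 3.5.
Sum = Σ Δu_i · g(u_i).
Sum = 10.65625.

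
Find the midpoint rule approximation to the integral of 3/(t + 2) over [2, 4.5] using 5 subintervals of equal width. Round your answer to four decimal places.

Δt = (4.5 − 2)/5 = 0.5.
Midpoints: 2.25, 2.75, 3.25, 3.75, 4.25.
f(2.25) = 12/17, f(2.75) = 12/19, f(3.25) = 4/7, f(3.75) = 12/23, f(4.25) = 0.48.
Sum = Δt · [f(2.25) + f(2.75) + f(3.25) + f(3.75) + f(4.25)].
Sum ≈ 1.4553.

1.4553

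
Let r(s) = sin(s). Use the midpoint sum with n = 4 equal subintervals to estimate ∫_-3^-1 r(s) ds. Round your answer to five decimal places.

-1.54635

Δs = (-1 − (-3))/4 = 0.5.
Midpoints: -2.75, -2.25, -1.75, -1.25.
r(-2.75) ≈ -0.38166, r(-2.25) ≈ -0.77807, r(-1.75) ≈ -0.98399, r(-1.25) ≈ -0.94898.
Sum = Δs · [r(-2.75) + r(-2.25) + r(-1.75) + r(-1.25)].
Sum ≈ -1.54635.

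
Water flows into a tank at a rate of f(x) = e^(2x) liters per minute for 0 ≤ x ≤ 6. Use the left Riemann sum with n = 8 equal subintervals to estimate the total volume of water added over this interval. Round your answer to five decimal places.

Δx = (6 − 0)/8 = 0.75.
Left endpoints: 0, 0.75, 1.5, 2.25, 3, 3.75, 4.5, 5.25.
f(0) ≈ 1.00000, f(0.75) ≈ 4.48169, f(1.5) ≈ 20.08554, f(2.25) ≈ 90.01713, f(3) ≈ 403.42879, f(3.75) ≈ 1808.04241, f(4.5) ≈ 8103.08393, f(5.25) ≈ 36315.50267.
Sum = Δx · [f(0) + f(0.75) + f(1.5) + ...].
Sum ≈ 35059.23163.

35059.23163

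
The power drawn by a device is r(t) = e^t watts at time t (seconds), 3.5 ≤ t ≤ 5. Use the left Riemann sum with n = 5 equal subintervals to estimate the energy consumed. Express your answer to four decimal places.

98.8665

Δt = (5 − 3.5)/5 = 0.3.
Left endpoints: 3.5, 3.8, 4.1, 4.4, 4.7.
r(3.5) ≈ 33.1155, r(3.8) ≈ 44.7012, r(4.1) ≈ 60.3403, r(4.4) ≈ 81.4509, r(4.7) ≈ 109.9472.
Sum = Δt · [r(3.5) + r(3.8) + r(4.1) + r(4.4) + r(4.7)].
Sum ≈ 98.8665.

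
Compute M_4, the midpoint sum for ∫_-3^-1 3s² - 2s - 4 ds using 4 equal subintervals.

Δs = (-1 − (-3))/4 = 0.5.
Midpoints: -2.75, -2.25, -1.75, -1.25.
f(-2.75) = 24.1875, f(-2.25) = 15.6875, f(-1.75) = 8.6875, f(-1.25) = 3.1875.
Sum = Δs · [f(-2.75) + f(-2.25) + f(-1.75) + f(-1.25)].
Sum = 25.875.

25.875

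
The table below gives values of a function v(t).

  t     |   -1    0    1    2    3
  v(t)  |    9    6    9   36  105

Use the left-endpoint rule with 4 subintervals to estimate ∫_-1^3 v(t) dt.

60

Δt = 1.
Sum = 1·[9 + 6 + 9 + 36] = 60.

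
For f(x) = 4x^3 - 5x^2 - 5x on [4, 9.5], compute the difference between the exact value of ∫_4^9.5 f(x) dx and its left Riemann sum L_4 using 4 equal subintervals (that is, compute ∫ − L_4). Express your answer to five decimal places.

Exact integral: ∫_4^9.5 f(x) dx ≈ 6381.1458333.
L_4 = 4605.21875.
Error ≈ 6381.1458333 − 4605.21875 ≈ 1775.92708.

1775.92708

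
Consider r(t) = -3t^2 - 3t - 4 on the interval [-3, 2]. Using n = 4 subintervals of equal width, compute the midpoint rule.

-45.546875

Δt = (2 − (-3))/4 = 1.25.
Midpoints: -2.375, -1.125, 0.125, 1.375.
r(-2.375) = -13.796875, r(-1.125) = -4.421875, r(0.125) = -4.421875, r(1.375) = -13.796875.
Sum = Δt · [r(-2.375) + r(-1.125) + r(0.125) + r(1.375)].
Sum = -45.546875.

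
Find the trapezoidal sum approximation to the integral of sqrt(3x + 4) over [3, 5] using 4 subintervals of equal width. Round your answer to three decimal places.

7.987

Δx = (5 − 3)/4 = 0.5.
f(3) ≈ 3.606, f(3.5) ≈ 3.808, f(4) ≈ 4.000, f(4.5) ≈ 4.183, f(5) ≈ 4.359.
T_4 = (Δx/2)·[f(x_0) + 2f(x_1) + 2f(x_2) + 2f(x_3) + f(x_4)].
Sum ≈ 7.987.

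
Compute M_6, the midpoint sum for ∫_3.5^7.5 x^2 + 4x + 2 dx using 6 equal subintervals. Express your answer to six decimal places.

222.185185

Δx = (7.5 − 3.5)/6 = 2/3.
Midpoints: 23/6, 4.5, 31/6, 35/6, 6.5, 43/6.
f(23/6) = 1153/36, f(4.5) = 40.25, f(31/6) = 1777/36, f(35/6) = 2137/36, f(6.5) = 70.25, f(43/6) = 2953/36.
Sum = Δx · [f(23/6) + f(4.5) + f(31/6) + ...].
Sum ≈ 222.185185.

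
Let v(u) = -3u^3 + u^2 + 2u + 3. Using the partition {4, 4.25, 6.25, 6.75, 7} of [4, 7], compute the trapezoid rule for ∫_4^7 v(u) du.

Subinterval widths: 0.25, 2, 0.5, 0.25.
v(4) = -165, v(4.25) = -200.734375, v(6.25) = -677.859375, v(6.75) = -860.578125, v(7) = -963.
On each subinterval the trapezoid contributes (Δu_i/2)·[v(u_{i-1}) + v(u_i)].
Sum = -1536.8671875.

-1536.8671875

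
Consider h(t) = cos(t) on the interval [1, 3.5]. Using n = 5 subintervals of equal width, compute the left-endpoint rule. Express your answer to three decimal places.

-0.798

Δt = (3.5 − 1)/5 = 0.5.
Left endpoints: 1, 1.5, 2, 2.5, 3.
h(1) ≈ 0.540, h(1.5) ≈ 0.071, h(2) ≈ -0.416, h(2.5) ≈ -0.801, h(3) ≈ -0.990.
Sum = Δt · [h(1) + h(1.5) + h(2) + h(2.5) + h(3)].
Sum ≈ -0.798.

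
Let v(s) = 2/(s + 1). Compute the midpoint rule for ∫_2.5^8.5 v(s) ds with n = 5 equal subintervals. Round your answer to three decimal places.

Δs = (8.5 − 2.5)/5 = 1.2.
Midpoints: 3.1, 4.3, 5.5, 6.7, 7.9.
v(3.1) = 20/41, v(4.3) = 20/53, v(5.5) = 4/13, v(6.7) = 20/77, v(7.9) = 20/89.
Sum = Δs · [v(3.1) + v(4.3) + v(5.5) + v(6.7) + v(7.9)].
Sum ≈ 1.989.

1.989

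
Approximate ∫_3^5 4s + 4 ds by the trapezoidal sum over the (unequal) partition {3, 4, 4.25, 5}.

Subinterval widths: 1, 0.25, 0.75.
f(3) = 16, f(4) = 20, f(4.25) = 21, f(5) = 24.
On each subinterval the trapezoid contributes (Δs_i/2)·[f(s_{i-1}) + f(s_i)].
Sum = 40.

40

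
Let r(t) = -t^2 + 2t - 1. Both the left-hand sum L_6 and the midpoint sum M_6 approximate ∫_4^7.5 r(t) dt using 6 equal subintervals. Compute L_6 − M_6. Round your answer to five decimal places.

9.40017

L_6 ≈ -73.0422454.
M_6 ≈ -82.4424190.
L_6 − M_6 ≈ 9.40017.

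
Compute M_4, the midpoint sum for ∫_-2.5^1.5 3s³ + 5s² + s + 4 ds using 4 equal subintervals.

Δs = (1.5 − (-2.5))/4 = 1.
Midpoints: -2, -1, 0, 1.
f(-2) = -2, f(-1) = 5, f(0) = 4, f(1) = 13.
Sum = Δs · [f(-2) + f(-1) + f(0) + f(1)].
Sum = 20.

20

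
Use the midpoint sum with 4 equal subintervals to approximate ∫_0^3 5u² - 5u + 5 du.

36.796875

Δu = (3 − 0)/4 = 0.75.
Midpoints: 0.375, 1.125, 1.875, 2.625.
f(0.375) = 3.828125, f(1.125) = 5.703125, f(1.875) = 13.203125, f(2.625) = 26.328125.
Sum = Δu · [f(0.375) + f(1.125) + f(1.875) + f(2.625)].
Sum = 36.796875.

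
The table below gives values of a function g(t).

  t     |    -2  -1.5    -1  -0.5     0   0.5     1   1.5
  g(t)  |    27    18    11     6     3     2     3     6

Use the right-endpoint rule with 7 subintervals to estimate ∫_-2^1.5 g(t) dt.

Δt = 0.5.
Sum = 0.5·[18 + 11 + 6 + 3 + 2 + 3 + 6] = 24.5.

24.5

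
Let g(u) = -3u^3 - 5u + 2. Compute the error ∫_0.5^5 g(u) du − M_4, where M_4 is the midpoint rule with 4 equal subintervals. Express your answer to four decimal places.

-11.7466

Exact integral: ∫_0.5^5 g(u) du = -521.578125.
M_4 ≈ -509.831543.
Error ≈ -521.578125 − (-509.831543) ≈ -11.7466.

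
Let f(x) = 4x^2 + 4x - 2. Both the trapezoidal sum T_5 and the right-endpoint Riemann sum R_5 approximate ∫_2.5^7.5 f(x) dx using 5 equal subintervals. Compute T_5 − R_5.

-110

T_5 = 635.
R_5 = 745.
T_5 − R_5 = -110.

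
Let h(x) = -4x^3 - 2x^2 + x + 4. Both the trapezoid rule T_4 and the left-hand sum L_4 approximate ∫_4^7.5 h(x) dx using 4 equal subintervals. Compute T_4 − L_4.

-659.96875

T_4 = -3144.23046875.
L_4 = -2484.26171875.
T_4 − L_4 = -659.96875.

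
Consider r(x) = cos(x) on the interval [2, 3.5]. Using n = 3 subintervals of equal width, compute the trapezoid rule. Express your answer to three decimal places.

-1.234

Δx = (3.5 − 2)/3 = 0.5.
r(2) ≈ -0.416, r(2.5) ≈ -0.801, r(3) ≈ -0.990, r(3.5) ≈ -0.936.
T_3 = (Δx/2)·[r(x_0) + 2r(x_1) + 2r(x_2) + r(x_3)].
Sum ≈ -1.234.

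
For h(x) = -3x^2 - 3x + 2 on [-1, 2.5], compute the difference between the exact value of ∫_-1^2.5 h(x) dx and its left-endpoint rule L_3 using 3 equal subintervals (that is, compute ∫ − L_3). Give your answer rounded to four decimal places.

Exact integral: ∫_-1^2.5 h(x) dx = -17.5.
L_3 ≈ -4.569444.
Error ≈ -17.5 − (-4.569444) ≈ -12.9306.

-12.9306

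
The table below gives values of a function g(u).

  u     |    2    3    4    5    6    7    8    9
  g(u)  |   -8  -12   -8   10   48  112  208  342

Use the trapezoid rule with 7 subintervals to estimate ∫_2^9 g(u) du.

Δu = 1.
T_7 = (1/2)·[(-8) + 2·(-12) + 2·(-8) + 2·10 + 2·48 + 2·112 + 2·208 + 342] = 525.

525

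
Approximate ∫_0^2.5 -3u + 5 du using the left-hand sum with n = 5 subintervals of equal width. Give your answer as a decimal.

5

Δu = (2.5 − 0)/5 = 0.5.
Left endpoints: 0, 0.5, 1, 1.5, 2.
f(0) = 5, f(0.5) = 3.5, f(1) = 2, f(1.5) = 0.5, f(2) = -1.
Sum = Δu · [f(0) + f(0.5) + f(1) + f(1.5) + f(2)].
Sum = 5.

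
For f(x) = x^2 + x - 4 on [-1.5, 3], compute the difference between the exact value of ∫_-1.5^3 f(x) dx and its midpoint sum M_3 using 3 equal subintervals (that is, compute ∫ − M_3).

0.84375

Exact integral: ∫_-1.5^3 f(x) dx = -4.5.
M_3 = -5.34375.
Error = -4.5 − (-5.34375) = 0.84375.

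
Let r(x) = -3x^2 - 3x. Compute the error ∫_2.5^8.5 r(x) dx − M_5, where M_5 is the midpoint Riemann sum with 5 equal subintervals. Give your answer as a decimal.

-2.16

Exact integral: ∫_2.5^8.5 r(x) dx = -697.5.
M_5 = -695.34.
Error = -697.5 − (-695.34) = -2.16.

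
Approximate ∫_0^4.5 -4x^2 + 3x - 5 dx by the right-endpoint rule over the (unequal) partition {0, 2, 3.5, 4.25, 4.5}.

Subinterval widths: 2, 1.5, 0.75, 0.25.
Right endpoints: 2, 3.5, 4.25, 4.5.
f(2) = -15, f(3.5) = -43.5, f(4.25) = -64.5, f(4.5) = -72.5.
Sum = Σ Δx_i · f(x_i).
Sum = -161.75.

-161.75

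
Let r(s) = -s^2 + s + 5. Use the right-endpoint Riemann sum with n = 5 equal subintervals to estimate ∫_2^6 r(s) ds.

-44.96

Δs = (6 − 2)/5 = 0.8.
Right endpoints: 2.8, 3.6, 4.4, 5.2, 6.
r(2.8) = -0.04, r(3.6) = -4.36, r(4.4) = -9.96, r(5.2) = -16.84, r(6) = -25.
Sum = Δs · [r(2.8) + r(3.6) + r(4.4) + r(5.2) + r(6)].
Sum = -44.96.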